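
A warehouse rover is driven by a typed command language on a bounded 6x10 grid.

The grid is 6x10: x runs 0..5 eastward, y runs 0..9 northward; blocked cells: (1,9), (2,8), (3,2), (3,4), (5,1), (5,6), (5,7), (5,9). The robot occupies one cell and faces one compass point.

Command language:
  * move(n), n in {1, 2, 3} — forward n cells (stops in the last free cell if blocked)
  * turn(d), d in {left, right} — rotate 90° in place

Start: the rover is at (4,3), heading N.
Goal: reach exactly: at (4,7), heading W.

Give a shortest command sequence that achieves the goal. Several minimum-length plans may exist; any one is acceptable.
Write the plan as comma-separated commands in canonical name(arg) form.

move(2), move(2), turn(left)

begin: at (4,3), heading N
t=1 move(2) ⇒ at (4,5), heading N
t=2 move(2) ⇒ at (4,7), heading N
t=3 turn(left) ⇒ at (4,7), heading W
minimal: 3 command(s), checked below 3.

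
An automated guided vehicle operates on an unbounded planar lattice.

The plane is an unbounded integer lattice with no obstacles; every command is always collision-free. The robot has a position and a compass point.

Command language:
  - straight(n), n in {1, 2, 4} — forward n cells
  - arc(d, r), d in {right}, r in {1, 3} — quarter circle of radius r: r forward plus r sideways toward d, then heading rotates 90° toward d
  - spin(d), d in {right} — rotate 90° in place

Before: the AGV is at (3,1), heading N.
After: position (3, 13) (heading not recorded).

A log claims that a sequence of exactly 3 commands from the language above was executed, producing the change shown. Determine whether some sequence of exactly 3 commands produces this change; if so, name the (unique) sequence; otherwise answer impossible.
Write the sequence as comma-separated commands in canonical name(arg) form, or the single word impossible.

begin: at (3,1), heading N
step 1 (straight(4)): at (3,5), heading N
step 2 (straight(4)): at (3,9), heading N
step 3 (straight(4)): at (3,13), heading N
no other 3-command option fits: unique.

straight(4), straight(4), straight(4)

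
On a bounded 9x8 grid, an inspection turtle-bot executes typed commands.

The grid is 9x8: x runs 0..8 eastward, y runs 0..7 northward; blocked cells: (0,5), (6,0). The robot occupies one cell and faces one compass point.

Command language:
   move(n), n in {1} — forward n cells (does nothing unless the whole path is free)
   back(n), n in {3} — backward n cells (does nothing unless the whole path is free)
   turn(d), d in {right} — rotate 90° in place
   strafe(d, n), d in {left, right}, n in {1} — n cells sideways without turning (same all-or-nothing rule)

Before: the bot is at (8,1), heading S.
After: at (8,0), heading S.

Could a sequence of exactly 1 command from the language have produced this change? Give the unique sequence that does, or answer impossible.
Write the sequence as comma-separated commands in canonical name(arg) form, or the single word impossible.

key: still facing S — the one step turns nothing
initial: at (8,1), heading S
1. move(1) → at (8,0), heading S
no other 1-command option fits: unique.

move(1)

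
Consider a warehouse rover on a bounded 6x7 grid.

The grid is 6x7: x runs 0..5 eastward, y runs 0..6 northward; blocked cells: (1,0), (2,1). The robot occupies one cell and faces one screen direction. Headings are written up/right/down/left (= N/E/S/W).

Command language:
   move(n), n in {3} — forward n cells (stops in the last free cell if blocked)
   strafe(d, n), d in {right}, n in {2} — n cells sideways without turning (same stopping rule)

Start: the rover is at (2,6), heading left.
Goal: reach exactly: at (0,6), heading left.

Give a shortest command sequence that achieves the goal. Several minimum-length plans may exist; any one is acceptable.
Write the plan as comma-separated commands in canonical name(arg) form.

move(3)

start: at (2,6), heading left
step 1 (move(3)): at (0,6), heading left
nothing shorter than 1 reaches the goal.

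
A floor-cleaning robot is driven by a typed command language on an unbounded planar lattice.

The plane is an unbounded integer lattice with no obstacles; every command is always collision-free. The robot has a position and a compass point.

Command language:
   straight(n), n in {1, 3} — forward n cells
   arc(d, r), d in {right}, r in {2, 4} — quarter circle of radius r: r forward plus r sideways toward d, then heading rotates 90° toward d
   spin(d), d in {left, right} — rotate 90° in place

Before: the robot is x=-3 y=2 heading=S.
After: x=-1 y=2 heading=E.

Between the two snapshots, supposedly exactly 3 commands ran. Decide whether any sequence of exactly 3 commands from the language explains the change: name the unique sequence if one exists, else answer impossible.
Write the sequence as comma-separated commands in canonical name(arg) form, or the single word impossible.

spin(left), straight(1), straight(1)

key: running straight(1) before spin(left) would end elsewhere — order is forced
begin: x=-3 y=2 heading=S
t=1 spin(left) ⇒ x=-3 y=2 heading=E
t=2 straight(1) ⇒ x=-2 y=2 heading=E
t=3 straight(1) ⇒ x=-1 y=2 heading=E
no other 3-command option fits: unique.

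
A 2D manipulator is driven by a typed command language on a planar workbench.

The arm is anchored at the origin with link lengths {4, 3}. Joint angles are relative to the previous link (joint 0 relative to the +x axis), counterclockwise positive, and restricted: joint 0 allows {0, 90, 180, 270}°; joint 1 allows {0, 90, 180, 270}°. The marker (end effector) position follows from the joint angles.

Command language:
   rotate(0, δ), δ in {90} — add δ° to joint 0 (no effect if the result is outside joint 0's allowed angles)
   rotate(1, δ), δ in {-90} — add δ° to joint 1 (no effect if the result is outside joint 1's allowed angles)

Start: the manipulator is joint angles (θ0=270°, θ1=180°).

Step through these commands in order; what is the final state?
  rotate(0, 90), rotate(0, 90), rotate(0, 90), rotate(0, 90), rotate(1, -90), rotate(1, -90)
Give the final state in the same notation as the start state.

from: joint angles (θ0=270°, θ1=180°)
1. rotate(0, 90) → joint angles (θ0=0°, θ1=180°)
2. rotate(0, 90) → joint angles (θ0=90°, θ1=180°)
3. rotate(0, 90) → joint angles (θ0=180°, θ1=180°)
4. rotate(0, 90) → joint angles (θ0=270°, θ1=180°)
5. rotate(1, -90) → joint angles (θ0=270°, θ1=90°)
6. rotate(1, -90) → joint angles (θ0=270°, θ1=0°)

joint angles (θ0=270°, θ1=0°)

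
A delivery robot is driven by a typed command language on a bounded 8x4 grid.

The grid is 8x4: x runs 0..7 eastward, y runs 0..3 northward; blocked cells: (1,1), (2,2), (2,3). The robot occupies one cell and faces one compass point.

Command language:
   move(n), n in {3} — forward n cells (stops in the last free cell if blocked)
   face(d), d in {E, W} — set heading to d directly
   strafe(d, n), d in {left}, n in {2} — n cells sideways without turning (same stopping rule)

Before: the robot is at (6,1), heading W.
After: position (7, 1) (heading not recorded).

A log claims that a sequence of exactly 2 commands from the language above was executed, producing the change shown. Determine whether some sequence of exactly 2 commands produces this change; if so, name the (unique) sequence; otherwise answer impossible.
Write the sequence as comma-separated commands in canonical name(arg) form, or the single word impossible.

face(E), move(3)

key: running move(3) before face(E) would end elsewhere — order is forced
from: at (6,1), heading W
t=1 face(E) ⇒ at (6,1), heading E
t=2 move(3) ⇒ at (7,1), heading E
no rival 2-sequence matches.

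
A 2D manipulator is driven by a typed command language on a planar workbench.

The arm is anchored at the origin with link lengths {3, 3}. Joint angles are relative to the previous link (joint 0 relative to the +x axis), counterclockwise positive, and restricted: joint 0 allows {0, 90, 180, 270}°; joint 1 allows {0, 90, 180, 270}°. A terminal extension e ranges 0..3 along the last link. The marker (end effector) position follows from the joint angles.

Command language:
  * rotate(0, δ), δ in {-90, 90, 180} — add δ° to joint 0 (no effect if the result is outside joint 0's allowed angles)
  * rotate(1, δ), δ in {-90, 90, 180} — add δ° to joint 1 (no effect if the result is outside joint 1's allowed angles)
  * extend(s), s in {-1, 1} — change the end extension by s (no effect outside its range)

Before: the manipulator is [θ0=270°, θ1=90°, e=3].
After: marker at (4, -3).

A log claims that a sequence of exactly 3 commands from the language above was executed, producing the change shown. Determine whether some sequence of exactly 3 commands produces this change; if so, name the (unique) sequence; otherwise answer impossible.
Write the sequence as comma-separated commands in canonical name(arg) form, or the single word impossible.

key: running extend(-1) before extend(1) would end elsewhere — order is forced
initial: [θ0=270°, θ1=90°, e=3]
t=1 extend(1) ⇒ [θ0=270°, θ1=90°, e=3]
t=2 extend(-1) ⇒ [θ0=270°, θ1=90°, e=2]
t=3 extend(-1) ⇒ [θ0=270°, θ1=90°, e=1]
uniquely the one of 512 3-step routes that fits.

extend(1), extend(-1), extend(-1)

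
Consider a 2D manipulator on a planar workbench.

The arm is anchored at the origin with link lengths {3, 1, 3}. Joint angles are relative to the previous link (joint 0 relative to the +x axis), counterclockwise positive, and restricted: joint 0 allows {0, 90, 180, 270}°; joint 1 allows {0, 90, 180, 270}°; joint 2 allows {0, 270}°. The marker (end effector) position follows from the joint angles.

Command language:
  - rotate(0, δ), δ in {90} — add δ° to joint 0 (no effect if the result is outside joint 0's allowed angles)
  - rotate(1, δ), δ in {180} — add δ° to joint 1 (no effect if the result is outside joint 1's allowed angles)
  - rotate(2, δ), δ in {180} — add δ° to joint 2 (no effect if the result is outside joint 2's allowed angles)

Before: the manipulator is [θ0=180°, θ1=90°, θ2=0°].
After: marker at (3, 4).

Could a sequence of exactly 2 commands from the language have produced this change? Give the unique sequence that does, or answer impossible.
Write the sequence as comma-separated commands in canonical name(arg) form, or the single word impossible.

initial: [θ0=180°, θ1=90°, θ2=0°]
[1] after rotate(0, 90): [θ0=270°, θ1=90°, θ2=0°]
[2] after rotate(0, 90): [θ0=0°, θ1=90°, θ2=0°]
no rival 2-sequence matches.

rotate(0, 90), rotate(0, 90)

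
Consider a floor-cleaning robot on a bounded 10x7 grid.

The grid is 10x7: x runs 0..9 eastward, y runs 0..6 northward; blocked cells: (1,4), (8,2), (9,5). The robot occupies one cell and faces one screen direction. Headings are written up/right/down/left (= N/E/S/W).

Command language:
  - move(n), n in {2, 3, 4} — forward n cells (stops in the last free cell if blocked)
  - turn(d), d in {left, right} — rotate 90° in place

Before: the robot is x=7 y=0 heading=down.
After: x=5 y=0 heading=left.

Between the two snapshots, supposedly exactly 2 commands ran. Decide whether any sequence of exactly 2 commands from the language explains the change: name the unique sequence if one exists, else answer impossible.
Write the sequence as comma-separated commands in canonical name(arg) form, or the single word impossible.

turn(right), move(2)

key: cell and facing (now W) both changed — the 2 commands mix motion and turning
start: x=7 y=0 heading=down
step 1 (turn(right)): x=7 y=0 heading=left
step 2 (move(2)): x=5 y=0 heading=left
all 25 alternatives checked — unique.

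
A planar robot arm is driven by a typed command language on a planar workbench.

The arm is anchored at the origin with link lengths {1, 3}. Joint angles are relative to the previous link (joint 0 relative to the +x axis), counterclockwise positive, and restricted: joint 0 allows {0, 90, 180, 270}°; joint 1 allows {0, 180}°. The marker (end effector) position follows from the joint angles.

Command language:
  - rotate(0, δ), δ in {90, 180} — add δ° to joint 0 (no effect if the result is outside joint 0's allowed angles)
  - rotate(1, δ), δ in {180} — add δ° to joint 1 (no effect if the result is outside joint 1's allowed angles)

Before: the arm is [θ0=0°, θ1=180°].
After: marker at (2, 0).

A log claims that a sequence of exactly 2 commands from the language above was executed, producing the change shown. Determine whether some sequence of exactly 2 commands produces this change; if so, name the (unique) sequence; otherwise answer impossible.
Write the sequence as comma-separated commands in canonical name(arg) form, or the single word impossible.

rotate(0, 90), rotate(0, 90)

begin: [θ0=0°, θ1=180°]
1. rotate(0, 90) → [θ0=90°, θ1=180°]
2. rotate(0, 90) → [θ0=180°, θ1=180°]
no other 2-command option fits: unique.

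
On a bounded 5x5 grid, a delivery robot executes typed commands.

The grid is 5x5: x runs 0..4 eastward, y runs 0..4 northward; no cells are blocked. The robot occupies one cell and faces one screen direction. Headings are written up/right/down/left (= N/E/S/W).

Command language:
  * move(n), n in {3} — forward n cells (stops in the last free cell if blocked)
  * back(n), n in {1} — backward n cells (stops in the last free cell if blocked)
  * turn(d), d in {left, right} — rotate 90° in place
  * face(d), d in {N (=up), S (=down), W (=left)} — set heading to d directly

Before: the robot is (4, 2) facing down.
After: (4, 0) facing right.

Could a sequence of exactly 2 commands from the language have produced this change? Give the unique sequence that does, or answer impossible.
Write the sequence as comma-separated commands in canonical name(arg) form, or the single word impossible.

key: cell and facing (now E) both changed — the 2 commands mix motion and turning
initial: (4, 2) facing down
step 1 (move(3)): (4, 0) facing down
step 2 (turn(left)): (4, 0) facing right
all 49 alternatives checked — unique.

move(3), turn(left)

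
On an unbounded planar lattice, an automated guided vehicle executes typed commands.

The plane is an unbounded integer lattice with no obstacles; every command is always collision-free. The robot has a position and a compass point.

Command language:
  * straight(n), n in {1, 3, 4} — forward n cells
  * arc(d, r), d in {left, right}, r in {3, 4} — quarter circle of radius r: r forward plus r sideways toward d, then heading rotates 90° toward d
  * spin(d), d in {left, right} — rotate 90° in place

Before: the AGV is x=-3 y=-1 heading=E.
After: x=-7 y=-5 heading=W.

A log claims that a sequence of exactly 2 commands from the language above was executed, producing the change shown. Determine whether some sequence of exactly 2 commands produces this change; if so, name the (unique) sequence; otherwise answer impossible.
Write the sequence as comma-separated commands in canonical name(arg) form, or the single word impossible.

key: running arc(right, 4) before spin(right) would end elsewhere — order is forced
from: x=-3 y=-1 heading=E
step 1 (spin(right)): x=-3 y=-1 heading=S
step 2 (arc(right, 4)): x=-7 y=-5 heading=W
no other 2-command option fits: unique.

spin(right), arc(right, 4)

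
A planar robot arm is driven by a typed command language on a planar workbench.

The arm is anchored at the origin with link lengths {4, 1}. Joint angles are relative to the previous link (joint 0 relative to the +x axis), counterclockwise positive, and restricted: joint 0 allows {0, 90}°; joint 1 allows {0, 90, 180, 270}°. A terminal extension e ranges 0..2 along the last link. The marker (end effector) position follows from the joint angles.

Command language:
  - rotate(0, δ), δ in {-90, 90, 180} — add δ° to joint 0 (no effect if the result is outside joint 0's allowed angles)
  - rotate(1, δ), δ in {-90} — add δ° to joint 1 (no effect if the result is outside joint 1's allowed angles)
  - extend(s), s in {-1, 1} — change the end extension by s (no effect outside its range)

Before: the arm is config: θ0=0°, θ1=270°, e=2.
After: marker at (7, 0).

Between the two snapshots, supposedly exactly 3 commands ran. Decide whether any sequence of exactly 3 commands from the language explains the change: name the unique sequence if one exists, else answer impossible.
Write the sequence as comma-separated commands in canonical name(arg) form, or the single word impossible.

t0: config: θ0=0°, θ1=270°, e=2
1. rotate(1, -90) → config: θ0=0°, θ1=180°, e=2
2. rotate(1, -90) → config: θ0=0°, θ1=90°, e=2
3. rotate(1, -90) → config: θ0=0°, θ1=0°, e=2
uniquely the one of 216 3-step routes that fits.

rotate(1, -90), rotate(1, -90), rotate(1, -90)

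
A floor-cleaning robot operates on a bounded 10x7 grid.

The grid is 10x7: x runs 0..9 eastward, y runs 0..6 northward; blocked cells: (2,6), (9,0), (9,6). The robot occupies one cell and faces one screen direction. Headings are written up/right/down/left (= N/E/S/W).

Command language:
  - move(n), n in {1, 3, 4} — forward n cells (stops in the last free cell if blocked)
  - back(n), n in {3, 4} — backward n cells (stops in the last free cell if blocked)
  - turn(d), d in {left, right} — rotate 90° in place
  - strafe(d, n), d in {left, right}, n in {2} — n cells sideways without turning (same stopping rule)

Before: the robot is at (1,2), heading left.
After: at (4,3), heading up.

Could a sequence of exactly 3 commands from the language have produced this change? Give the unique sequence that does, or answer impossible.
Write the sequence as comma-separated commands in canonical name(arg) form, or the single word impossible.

back(3), turn(right), move(1)

key: order matters: swapping back(3) and move(1) lands elsewhere
t0: at (1,2), heading left
1. back(3) → at (4,2), heading left
2. turn(right) → at (4,2), heading up
3. move(1) → at (4,3), heading up
no rival 3-sequence matches.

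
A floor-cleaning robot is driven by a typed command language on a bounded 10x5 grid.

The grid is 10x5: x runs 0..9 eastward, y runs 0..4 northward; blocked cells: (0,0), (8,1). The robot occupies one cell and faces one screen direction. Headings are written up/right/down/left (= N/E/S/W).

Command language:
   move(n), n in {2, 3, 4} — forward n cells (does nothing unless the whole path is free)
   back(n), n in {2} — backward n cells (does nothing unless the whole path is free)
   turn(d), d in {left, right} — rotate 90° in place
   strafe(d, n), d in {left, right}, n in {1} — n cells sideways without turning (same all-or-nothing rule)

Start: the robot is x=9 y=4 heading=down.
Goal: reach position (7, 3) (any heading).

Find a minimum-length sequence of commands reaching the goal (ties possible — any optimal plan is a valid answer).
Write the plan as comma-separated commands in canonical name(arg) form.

turn(right), strafe(left, 1), move(2)

t0: x=9 y=4 heading=down
t=1 turn(right) ⇒ x=9 y=4 heading=left
t=2 strafe(left, 1) ⇒ x=9 y=3 heading=left
t=3 move(2) ⇒ x=7 y=3 heading=left
nothing shorter than 3 reaches the goal.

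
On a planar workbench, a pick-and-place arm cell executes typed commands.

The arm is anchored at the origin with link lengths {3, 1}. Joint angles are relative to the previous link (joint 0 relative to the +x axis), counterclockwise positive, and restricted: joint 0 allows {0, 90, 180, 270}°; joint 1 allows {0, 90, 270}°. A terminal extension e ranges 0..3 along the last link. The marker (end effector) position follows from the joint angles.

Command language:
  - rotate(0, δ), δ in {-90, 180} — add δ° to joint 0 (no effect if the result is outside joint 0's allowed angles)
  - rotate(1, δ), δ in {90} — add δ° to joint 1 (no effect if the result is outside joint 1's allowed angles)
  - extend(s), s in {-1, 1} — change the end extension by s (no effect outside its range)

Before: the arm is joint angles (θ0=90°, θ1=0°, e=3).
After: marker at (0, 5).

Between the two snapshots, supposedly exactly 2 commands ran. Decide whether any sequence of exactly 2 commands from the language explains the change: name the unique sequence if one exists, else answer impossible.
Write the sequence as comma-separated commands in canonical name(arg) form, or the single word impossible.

begin: joint angles (θ0=90°, θ1=0°, e=3)
[1] after extend(-1): joint angles (θ0=90°, θ1=0°, e=2)
[2] after extend(-1): joint angles (θ0=90°, θ1=0°, e=1)
all 25 alternatives checked — unique.

extend(-1), extend(-1)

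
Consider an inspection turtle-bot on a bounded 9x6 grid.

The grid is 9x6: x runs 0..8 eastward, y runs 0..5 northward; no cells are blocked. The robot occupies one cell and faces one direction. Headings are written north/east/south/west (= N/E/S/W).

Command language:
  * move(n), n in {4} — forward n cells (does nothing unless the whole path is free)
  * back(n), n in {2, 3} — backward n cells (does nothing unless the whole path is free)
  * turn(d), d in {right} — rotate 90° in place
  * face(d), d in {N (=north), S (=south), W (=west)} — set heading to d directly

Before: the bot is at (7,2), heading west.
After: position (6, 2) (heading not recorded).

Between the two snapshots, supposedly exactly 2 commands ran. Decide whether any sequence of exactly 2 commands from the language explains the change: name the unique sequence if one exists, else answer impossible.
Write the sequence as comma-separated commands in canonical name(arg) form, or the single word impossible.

move(4), back(3)

key: running back(3) before move(4) would end elsewhere — order is forced
t0: at (7,2), heading west
step 1 (move(4)): at (3,2), heading west
step 2 (back(3)): at (6,2), heading west
uniquely the one of 49 2-step routes that fits.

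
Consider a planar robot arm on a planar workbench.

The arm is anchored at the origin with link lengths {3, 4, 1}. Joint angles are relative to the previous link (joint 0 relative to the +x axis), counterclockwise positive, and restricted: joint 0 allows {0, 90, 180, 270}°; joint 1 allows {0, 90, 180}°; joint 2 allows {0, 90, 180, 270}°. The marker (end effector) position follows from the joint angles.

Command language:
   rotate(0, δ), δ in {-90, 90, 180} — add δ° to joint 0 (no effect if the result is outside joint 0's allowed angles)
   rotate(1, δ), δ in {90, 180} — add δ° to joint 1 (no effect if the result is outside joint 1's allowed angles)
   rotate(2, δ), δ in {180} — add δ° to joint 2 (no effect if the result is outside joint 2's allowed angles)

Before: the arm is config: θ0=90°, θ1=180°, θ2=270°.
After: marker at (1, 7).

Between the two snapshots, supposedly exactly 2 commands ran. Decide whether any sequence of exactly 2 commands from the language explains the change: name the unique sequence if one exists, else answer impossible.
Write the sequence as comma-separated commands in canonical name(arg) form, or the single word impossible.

rotate(1, 90), rotate(1, 180)

key: order matters: swapping rotate(1, 90) and rotate(1, 180) lands elsewhere
start: config: θ0=90°, θ1=180°, θ2=270°
[1] after rotate(1, 90): config: θ0=90°, θ1=180°, θ2=270°
[2] after rotate(1, 180): config: θ0=90°, θ1=0°, θ2=270°
no other 2-command option fits: unique.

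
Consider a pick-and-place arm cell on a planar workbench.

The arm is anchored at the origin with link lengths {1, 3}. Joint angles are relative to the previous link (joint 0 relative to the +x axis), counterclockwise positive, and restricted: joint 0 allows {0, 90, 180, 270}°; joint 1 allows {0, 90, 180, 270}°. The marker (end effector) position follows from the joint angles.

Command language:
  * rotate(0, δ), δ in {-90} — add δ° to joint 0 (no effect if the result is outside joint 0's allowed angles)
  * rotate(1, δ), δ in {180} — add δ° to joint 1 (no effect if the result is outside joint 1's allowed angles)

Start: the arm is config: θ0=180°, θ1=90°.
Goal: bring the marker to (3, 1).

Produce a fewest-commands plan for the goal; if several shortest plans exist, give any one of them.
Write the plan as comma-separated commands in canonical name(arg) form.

rotate(0, -90), rotate(1, 180)

begin: config: θ0=180°, θ1=90°
1. rotate(0, -90) → config: θ0=90°, θ1=90°
2. rotate(1, 180) → config: θ0=90°, θ1=270°
minimal: 2 command(s), checked below 2.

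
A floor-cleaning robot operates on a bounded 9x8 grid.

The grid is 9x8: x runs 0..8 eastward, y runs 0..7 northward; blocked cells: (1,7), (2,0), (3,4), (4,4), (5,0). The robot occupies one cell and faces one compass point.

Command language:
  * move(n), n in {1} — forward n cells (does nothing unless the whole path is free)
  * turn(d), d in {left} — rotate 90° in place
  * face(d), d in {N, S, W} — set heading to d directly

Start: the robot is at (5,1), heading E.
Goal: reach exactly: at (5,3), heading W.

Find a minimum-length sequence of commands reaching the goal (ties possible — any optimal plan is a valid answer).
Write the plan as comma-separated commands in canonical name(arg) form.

face(N), move(1), move(1), turn(left)

begin: at (5,1), heading E
step 1 (face(N)): at (5,1), heading N
step 2 (move(1)): at (5,2), heading N
step 3 (move(1)): at (5,3), heading N
step 4 (turn(left)): at (5,3), heading W
minimal: 4 command(s), checked below 4.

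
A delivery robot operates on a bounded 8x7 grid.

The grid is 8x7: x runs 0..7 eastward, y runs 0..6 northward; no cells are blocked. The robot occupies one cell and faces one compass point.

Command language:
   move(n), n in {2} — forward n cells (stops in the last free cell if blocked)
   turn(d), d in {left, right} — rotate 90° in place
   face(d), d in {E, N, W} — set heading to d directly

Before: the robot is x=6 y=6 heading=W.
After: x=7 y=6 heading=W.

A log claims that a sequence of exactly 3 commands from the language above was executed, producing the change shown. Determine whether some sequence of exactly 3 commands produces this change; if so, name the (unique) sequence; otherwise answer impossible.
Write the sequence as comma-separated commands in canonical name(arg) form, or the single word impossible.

key: still facing W at the end — net rotation zero over 3 steps
initial: x=6 y=6 heading=W
step 1 (face(E)): x=6 y=6 heading=E
step 2 (move(2)): x=7 y=6 heading=E
step 3 (face(W)): x=7 y=6 heading=W
all 216 alternatives checked — unique.

face(E), move(2), face(W)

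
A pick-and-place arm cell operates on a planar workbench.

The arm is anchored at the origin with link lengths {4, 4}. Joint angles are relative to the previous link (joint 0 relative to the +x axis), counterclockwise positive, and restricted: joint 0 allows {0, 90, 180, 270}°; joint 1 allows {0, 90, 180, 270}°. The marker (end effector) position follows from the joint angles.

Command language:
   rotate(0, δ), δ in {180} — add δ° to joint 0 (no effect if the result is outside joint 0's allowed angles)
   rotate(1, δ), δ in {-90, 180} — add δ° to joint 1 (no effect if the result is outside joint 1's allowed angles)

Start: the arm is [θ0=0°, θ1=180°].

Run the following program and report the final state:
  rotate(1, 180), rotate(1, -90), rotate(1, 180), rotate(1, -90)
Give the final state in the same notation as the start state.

[θ0=0°, θ1=0°]

initial: [θ0=0°, θ1=180°]
1. rotate(1, 180) → [θ0=0°, θ1=0°]
2. rotate(1, -90) → [θ0=0°, θ1=270°]
3. rotate(1, 180) → [θ0=0°, θ1=90°]
4. rotate(1, -90) → [θ0=0°, θ1=0°]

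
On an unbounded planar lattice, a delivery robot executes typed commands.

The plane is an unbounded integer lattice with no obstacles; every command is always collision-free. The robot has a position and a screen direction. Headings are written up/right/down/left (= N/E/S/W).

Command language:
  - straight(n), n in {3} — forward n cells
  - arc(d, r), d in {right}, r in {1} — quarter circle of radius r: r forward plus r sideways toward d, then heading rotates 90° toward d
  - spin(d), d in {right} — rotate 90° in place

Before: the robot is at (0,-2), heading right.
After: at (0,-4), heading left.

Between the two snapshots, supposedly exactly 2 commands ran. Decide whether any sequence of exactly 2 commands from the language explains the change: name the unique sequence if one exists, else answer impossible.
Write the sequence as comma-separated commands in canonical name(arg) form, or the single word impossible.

arc(right, 1), arc(right, 1)

key: cell and facing (now W) both changed — the 2 commands mix motion and turning
start: at (0,-2), heading right
t=1 arc(right, 1) ⇒ at (1,-3), heading down
t=2 arc(right, 1) ⇒ at (0,-4), heading left
all 9 alternatives checked — unique.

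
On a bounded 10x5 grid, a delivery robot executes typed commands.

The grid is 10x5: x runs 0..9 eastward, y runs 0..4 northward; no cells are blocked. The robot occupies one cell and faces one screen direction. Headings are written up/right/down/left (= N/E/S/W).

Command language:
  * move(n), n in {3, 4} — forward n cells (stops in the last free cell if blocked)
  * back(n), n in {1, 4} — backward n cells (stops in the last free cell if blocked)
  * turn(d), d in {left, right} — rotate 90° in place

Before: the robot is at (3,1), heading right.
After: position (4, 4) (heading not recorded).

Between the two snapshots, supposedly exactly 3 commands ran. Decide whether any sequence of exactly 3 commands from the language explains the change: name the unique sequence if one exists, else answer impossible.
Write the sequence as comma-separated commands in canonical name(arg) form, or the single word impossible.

impossible

checked all 3-command options: none fits.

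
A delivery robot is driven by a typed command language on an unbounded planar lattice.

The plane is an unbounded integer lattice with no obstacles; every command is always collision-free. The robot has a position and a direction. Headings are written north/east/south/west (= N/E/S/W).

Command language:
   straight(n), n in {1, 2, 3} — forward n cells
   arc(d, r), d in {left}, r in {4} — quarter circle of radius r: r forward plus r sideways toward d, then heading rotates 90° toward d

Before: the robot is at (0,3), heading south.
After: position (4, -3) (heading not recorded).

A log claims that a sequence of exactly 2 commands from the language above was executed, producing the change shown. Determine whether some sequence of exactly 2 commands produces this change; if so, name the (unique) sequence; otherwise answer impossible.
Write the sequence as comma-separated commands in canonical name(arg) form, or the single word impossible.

straight(2), arc(left, 4)

key: running arc(left, 4) before straight(2) would end elsewhere — order is forced
t0: at (0,3), heading south
[1] after straight(2): at (0,1), heading south
[2] after arc(left, 4): at (4,-3), heading east
uniquely the one of 16 2-step routes that fits.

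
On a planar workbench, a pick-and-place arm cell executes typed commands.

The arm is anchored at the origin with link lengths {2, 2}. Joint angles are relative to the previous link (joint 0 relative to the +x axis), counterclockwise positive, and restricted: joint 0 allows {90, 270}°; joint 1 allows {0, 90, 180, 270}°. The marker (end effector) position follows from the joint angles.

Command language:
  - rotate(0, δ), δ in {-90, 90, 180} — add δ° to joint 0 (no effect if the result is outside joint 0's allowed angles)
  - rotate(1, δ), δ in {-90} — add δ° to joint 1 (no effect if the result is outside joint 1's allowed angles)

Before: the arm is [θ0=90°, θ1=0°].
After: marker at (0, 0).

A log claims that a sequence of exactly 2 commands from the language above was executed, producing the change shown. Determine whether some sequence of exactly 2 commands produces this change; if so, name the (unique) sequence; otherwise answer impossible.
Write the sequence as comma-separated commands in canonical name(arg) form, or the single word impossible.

t0: [θ0=90°, θ1=0°]
[1] after rotate(1, -90): [θ0=90°, θ1=270°]
[2] after rotate(1, -90): [θ0=90°, θ1=180°]
all 16 alternatives checked — unique.

rotate(1, -90), rotate(1, -90)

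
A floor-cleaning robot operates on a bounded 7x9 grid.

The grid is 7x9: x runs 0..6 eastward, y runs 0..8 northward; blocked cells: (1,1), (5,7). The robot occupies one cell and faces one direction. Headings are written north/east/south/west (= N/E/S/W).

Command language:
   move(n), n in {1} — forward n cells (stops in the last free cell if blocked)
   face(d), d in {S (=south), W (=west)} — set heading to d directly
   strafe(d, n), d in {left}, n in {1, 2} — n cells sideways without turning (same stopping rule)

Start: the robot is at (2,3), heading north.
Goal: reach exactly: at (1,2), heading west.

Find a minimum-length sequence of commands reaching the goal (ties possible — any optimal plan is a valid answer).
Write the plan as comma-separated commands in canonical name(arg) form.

initial: at (2,3), heading north
[1] after face(W): at (2,3), heading west
[2] after move(1): at (1,3), heading west
[3] after strafe(left, 2): at (1,2), heading west
nothing shorter than 3 reaches the goal.

face(W), move(1), strafe(left, 2)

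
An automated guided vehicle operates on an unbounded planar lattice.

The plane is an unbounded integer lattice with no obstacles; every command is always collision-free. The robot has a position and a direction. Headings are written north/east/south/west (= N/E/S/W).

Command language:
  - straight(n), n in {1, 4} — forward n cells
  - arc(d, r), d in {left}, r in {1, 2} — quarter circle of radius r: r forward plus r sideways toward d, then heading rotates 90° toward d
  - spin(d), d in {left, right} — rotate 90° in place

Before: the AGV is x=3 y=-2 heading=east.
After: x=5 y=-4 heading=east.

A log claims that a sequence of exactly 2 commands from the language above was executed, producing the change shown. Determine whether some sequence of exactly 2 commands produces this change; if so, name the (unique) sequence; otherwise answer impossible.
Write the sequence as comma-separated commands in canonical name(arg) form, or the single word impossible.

key: running arc(left, 2) before spin(right) would end elsewhere — order is forced
t0: x=3 y=-2 heading=east
[1] after spin(right): x=3 y=-2 heading=south
[2] after arc(left, 2): x=5 y=-4 heading=east
no rival 2-sequence matches.

spin(right), arc(left, 2)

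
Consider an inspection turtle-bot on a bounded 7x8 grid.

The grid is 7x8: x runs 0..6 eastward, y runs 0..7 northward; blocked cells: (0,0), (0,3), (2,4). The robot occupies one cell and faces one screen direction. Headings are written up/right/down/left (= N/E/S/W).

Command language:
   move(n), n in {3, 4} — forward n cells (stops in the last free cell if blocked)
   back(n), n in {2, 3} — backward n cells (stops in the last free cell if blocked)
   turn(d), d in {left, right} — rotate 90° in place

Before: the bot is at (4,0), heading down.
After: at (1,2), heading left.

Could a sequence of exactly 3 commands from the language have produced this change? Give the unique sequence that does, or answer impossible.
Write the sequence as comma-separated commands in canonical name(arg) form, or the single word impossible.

key: running move(3) before back(2) would end elsewhere — order is forced
t0: at (4,0), heading down
1. back(2) → at (4,2), heading down
2. turn(right) → at (4,2), heading left
3. move(3) → at (1,2), heading left
no rival 3-sequence matches.

back(2), turn(right), move(3)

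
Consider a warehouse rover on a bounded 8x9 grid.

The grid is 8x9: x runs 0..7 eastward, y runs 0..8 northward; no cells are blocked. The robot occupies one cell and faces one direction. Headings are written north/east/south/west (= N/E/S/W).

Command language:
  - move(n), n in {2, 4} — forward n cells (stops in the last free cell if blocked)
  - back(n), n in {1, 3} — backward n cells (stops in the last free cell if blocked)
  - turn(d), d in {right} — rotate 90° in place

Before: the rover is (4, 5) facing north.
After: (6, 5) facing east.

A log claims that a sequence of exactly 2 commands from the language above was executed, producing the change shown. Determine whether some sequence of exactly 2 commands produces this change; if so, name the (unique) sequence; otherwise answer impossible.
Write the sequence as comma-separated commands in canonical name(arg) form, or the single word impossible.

turn(right), move(2)

key: position moved to (6,5) AND the heading swung to E — translation plus rotation needed
begin: (4, 5) facing north
[1] after turn(right): (4, 5) facing east
[2] after move(2): (6, 5) facing east
no other 2-command option fits: unique.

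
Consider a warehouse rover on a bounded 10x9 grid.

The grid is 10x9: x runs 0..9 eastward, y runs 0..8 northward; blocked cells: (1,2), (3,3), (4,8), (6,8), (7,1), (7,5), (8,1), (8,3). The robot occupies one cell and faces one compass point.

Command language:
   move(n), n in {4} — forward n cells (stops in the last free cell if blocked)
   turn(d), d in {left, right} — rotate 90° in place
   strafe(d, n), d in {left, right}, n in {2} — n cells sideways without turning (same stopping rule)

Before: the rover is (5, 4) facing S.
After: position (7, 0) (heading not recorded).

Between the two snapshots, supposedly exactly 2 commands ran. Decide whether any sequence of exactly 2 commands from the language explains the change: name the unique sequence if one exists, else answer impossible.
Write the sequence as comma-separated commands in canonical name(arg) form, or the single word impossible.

key: running strafe(left, 2) before move(4) would end elsewhere — order is forced
start: (5, 4) facing S
1. move(4) → (5, 0) facing S
2. strafe(left, 2) → (7, 0) facing S
uniquely the one of 25 2-step routes that fits.

move(4), strafe(left, 2)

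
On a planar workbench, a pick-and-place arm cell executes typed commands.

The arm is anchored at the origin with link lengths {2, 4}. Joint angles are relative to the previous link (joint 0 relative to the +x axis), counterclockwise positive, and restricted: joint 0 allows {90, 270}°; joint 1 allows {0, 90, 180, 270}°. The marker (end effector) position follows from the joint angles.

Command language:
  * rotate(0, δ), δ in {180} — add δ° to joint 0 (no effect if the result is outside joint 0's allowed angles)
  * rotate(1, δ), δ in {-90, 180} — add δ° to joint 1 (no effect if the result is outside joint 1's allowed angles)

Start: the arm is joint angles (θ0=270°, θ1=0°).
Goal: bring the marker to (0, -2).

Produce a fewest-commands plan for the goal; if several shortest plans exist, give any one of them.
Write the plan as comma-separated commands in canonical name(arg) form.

rotate(1, 180), rotate(0, 180)

initial: joint angles (θ0=270°, θ1=0°)
1. rotate(1, 180) → joint angles (θ0=270°, θ1=180°)
2. rotate(0, 180) → joint angles (θ0=90°, θ1=180°)
minimal: 2 command(s), checked below 2.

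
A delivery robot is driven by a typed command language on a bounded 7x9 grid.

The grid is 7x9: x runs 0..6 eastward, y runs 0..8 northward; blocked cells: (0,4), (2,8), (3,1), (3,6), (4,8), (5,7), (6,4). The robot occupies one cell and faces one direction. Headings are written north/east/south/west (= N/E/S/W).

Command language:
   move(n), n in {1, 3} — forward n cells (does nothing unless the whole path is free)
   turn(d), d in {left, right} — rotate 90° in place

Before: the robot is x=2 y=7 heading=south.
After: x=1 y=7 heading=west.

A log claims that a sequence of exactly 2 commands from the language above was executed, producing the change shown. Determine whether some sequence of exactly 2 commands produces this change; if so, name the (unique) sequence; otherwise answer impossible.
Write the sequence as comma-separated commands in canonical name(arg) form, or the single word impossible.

turn(right), move(1)

key: order matters: swapping turn(right) and move(1) lands elsewhere
t0: x=2 y=7 heading=south
[1] after turn(right): x=2 y=7 heading=west
[2] after move(1): x=1 y=7 heading=west
all 16 alternatives checked — unique.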